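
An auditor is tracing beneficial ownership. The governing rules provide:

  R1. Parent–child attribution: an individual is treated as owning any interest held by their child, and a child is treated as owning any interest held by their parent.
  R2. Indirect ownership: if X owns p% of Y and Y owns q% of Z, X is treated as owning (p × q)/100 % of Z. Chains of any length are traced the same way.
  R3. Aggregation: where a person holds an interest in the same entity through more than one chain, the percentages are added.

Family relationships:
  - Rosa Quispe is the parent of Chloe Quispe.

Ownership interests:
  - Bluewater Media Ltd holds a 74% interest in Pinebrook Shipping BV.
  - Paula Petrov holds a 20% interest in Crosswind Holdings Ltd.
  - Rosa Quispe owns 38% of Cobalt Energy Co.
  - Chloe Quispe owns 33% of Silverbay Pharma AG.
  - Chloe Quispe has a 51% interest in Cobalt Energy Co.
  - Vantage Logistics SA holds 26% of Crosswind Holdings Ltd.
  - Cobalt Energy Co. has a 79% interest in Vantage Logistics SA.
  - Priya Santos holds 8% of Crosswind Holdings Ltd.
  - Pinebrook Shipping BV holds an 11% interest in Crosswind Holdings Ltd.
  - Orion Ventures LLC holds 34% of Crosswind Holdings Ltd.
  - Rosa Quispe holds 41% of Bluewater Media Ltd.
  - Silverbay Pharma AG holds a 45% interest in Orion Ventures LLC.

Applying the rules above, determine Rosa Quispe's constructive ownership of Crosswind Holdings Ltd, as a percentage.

26.667%

By parent–child attribution (R1), Rosa Quispe is treated as also owning Chloe Quispe's interest in Cobalt Energy Co, giving 38% + 51% = 89%.
By parent–child attribution (R1), Rosa Quispe is treated as owning Chloe Quispe's 33% interest in Silverbay Pharma AG.
Chain via Bluewater Media Ltd → Pinebrook Shipping BV (R2): 41% × 74% × 11% = 3.3374% of Crosswind Holdings Ltd.
Chain via Cobalt Energy Co. → Vantage Logistics SA (R2): 89% × 79% × 26% = 18.2806% of Crosswind Holdings Ltd.
Chain via Silverbay Pharma AG → Orion Ventures LLC (R2): 33% × 45% × 34% = 5.049% of Crosswind Holdings Ltd.
Aggregating (R3): 3.3374% + 18.2806% + 5.049% = 26.667%.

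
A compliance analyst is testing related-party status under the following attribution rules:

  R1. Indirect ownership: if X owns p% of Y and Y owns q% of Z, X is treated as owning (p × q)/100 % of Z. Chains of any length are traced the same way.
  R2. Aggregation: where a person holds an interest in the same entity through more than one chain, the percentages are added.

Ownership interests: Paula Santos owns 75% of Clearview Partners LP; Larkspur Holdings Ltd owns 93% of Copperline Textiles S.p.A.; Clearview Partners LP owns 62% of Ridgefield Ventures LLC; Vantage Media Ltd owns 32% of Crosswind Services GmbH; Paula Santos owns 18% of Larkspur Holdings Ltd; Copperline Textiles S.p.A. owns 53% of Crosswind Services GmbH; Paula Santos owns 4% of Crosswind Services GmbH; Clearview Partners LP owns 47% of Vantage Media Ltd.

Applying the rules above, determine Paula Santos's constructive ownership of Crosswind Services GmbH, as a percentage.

24.1522%

Chain via Clearview Partners LP → Vantage Media Ltd (R1): 75% × 47% × 32% = 11.28% of Crosswind Services GmbH.
Chain via Larkspur Holdings Ltd → Copperline Textiles S.p.A. (R1): 18% × 93% × 53% = 8.8722% of Crosswind Services GmbH.
Direct interest in Crosswind Services GmbH: 4%.
Aggregating (R2): 11.28% + 8.8722% + 4% = 24.1522%.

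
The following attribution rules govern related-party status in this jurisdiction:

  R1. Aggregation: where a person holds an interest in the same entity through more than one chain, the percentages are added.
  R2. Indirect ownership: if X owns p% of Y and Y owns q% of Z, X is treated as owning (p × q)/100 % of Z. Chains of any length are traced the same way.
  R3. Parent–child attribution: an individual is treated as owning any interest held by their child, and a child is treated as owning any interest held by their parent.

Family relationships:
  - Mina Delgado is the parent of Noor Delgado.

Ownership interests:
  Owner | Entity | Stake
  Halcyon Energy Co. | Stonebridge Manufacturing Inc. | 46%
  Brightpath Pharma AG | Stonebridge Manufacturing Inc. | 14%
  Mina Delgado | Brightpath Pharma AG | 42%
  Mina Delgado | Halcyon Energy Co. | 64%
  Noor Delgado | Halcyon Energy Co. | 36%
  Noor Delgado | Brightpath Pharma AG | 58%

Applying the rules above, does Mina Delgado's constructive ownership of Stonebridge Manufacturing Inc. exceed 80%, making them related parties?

No

By parent–child attribution (R3), Mina Delgado is treated as also owning Noor Delgado's interest in Halcyon Energy Co, giving 64% + 36% = 100%.
By parent–child attribution (R3), Mina Delgado is treated as also owning Noor Delgado's interest in Brightpath Pharma AG, giving 42% + 58% = 100%.
Chain via Halcyon Energy Co. (R2): 100% × 46% = 46% of Stonebridge Manufacturing Inc.
Chain via Brightpath Pharma AG (R2): 100% × 14% = 14% of Stonebridge Manufacturing Inc.
Aggregating (R1): 46% + 14% = 60%.
60% does not exceed the 80% threshold, so Mina is not a related party to Stonebridge Manufacturing Inc.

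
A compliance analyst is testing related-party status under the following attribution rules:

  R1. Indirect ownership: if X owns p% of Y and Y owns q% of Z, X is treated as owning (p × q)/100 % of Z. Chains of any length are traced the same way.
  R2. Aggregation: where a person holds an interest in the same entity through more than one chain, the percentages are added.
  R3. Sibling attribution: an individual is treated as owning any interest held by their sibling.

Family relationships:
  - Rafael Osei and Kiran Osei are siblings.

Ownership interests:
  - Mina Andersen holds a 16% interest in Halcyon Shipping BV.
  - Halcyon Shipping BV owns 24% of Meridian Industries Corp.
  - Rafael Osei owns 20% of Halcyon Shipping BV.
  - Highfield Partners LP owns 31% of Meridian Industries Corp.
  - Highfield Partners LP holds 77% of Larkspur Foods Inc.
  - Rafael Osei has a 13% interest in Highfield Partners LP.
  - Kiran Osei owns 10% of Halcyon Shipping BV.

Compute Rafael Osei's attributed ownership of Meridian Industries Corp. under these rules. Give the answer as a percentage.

11.23%

By sibling attribution (R3), Rafael Osei is treated as also owning Kiran Osei's interest in Halcyon Shipping BV, giving 20% + 10% = 30%.
Chain via Halcyon Shipping BV (R1): 30% × 24% = 7.2% of Meridian Industries Corp.
Chain via Highfield Partners LP (R1): 13% × 31% = 4.03% of Meridian Industries Corp.
Aggregating (R2): 7.2% + 4.03% = 11.23%.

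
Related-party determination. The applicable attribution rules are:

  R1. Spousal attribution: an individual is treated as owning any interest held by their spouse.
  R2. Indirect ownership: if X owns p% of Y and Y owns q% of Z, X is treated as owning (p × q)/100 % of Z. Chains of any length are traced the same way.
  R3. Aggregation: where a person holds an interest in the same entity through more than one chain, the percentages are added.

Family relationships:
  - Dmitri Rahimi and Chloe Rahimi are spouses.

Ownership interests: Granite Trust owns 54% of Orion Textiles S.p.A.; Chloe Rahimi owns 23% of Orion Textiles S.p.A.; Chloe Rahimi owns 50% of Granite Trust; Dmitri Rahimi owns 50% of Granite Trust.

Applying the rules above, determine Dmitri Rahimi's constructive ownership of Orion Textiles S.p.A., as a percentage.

77%

By spousal attribution (R1), Dmitri Rahimi is treated as also owning Chloe Rahimi's interest in Granite Trust, giving 50% + 50% = 100%.
By spousal attribution (R1), Dmitri Rahimi is treated as owning Chloe Rahimi's 23% interest in Orion Textiles S.p.A.
Chain via Granite Trust (R2): 100% × 54% = 54% of Orion Textiles S.p.A.
Direct interest in Orion Textiles S.p.A: 23%.
Aggregating (R3): 54% + 23% = 77%.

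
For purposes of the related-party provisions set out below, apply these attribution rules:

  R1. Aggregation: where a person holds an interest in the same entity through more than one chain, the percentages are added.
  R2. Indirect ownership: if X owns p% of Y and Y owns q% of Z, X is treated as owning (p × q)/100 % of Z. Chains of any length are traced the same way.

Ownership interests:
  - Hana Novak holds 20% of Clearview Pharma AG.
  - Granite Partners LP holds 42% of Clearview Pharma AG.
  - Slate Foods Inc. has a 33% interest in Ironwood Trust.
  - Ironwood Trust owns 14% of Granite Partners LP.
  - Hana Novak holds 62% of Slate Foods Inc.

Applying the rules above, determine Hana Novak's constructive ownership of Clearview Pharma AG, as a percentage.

Chain via Slate Foods Inc. → Ironwood Trust → Granite Partners LP (R2): 62% × 33% × 14% × 42% = 1.203048% of Clearview Pharma AG.
Direct interest in Clearview Pharma AG: 20%.
Aggregating (R1): 1.203048% + 20% = 21.203048%.

21.203048%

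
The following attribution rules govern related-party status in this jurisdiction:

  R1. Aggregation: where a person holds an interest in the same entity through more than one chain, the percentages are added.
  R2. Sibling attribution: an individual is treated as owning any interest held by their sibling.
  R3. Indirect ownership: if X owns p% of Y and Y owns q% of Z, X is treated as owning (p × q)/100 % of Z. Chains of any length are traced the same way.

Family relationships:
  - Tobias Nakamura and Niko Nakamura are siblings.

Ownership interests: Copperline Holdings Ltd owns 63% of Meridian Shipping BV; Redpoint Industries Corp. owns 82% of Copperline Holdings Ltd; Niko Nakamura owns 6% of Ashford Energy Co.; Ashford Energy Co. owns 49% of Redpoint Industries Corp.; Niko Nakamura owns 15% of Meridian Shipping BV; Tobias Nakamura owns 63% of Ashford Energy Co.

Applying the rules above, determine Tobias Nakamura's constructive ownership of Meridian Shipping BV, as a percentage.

32.466246%

By sibling attribution (R2), Tobias Nakamura is treated as also owning Niko Nakamura's interest in Ashford Energy Co, giving 63% + 6% = 69%.
By sibling attribution (R2), Tobias Nakamura is treated as owning Niko Nakamura's 15% interest in Meridian Shipping BV.
Chain via Ashford Energy Co. → Redpoint Industries Corp. → Copperline Holdings Ltd (R3): 69% × 49% × 82% × 63% = 17.466246% of Meridian Shipping BV.
Direct interest in Meridian Shipping BV: 15%.
Aggregating (R1): 17.466246% + 15% = 32.466246%.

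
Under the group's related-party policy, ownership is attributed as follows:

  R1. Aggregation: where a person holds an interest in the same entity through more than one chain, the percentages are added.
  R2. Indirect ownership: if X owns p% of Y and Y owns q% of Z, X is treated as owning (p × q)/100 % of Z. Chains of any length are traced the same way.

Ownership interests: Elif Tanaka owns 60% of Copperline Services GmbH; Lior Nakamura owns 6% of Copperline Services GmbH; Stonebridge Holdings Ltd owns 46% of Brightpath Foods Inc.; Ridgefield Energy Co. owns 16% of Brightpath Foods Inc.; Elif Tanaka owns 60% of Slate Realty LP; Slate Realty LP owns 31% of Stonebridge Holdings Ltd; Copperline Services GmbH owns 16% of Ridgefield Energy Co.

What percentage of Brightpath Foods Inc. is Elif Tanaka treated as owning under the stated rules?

10.092%

Chain via Slate Realty LP → Stonebridge Holdings Ltd (R2): 60% × 31% × 46% = 8.556% of Brightpath Foods Inc.
Chain via Copperline Services GmbH → Ridgefield Energy Co. (R2): 60% × 16% × 16% = 1.536% of Brightpath Foods Inc.
Aggregating (R1): 8.556% + 1.536% = 10.092%.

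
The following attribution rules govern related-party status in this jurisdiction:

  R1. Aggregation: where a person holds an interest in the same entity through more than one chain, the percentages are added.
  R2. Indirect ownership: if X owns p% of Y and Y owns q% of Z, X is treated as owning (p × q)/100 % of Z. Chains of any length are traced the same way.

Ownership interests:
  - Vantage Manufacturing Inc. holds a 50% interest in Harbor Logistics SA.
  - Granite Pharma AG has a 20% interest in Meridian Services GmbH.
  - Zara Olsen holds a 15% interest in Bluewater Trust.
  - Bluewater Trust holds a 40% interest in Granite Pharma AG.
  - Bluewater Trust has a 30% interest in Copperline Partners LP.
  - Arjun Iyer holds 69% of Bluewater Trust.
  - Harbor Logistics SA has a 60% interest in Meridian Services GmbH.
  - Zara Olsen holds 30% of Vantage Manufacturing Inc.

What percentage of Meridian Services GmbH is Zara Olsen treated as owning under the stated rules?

Chain via Bluewater Trust → Granite Pharma AG (R2): 15% × 40% × 20% = 1.2% of Meridian Services GmbH.
Chain via Vantage Manufacturing Inc. → Harbor Logistics SA (R2): 30% × 50% × 60% = 9% of Meridian Services GmbH.
Aggregating (R1): 1.2% + 9% = 10.2%.

10.2%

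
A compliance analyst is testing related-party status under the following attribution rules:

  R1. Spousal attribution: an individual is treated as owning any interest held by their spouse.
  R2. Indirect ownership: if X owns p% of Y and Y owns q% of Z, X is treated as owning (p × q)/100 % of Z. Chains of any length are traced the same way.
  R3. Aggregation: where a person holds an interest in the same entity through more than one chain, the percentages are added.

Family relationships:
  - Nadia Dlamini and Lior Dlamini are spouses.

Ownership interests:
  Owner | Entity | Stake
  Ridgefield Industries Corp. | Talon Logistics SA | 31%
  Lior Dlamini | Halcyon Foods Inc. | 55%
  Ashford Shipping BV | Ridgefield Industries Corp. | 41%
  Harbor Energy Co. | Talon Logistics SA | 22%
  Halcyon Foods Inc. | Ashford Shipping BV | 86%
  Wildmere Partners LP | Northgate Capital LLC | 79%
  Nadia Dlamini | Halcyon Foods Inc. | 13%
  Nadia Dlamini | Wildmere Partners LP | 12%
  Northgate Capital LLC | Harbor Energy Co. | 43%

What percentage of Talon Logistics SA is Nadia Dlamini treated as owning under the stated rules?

8.329616%

By spousal attribution (R1), Nadia Dlamini is treated as also owning Lior Dlamini's interest in Halcyon Foods Inc, giving 13% + 55% = 68%.
Chain via Halcyon Foods Inc. → Ashford Shipping BV → Ridgefield Industries Corp. (R2): 68% × 86% × 41% × 31% = 7.432808% of Talon Logistics SA.
Chain via Wildmere Partners LP → Northgate Capital LLC → Harbor Energy Co. (R2): 12% × 79% × 43% × 22% = 0.896808% of Talon Logistics SA.
Aggregating (R3): 7.432808% + 0.896808% = 8.329616%.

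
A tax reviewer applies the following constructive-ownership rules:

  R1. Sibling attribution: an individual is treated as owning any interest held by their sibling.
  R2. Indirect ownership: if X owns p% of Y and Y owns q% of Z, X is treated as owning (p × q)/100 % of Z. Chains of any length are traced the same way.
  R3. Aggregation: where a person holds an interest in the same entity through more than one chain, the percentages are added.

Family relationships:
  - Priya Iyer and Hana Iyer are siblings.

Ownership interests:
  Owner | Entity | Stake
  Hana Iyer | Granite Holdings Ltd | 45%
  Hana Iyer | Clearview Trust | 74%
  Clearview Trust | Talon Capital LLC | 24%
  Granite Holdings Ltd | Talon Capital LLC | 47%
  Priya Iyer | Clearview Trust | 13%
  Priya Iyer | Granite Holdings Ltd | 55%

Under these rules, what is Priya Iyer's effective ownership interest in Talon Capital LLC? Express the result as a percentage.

By sibling attribution (R1), Priya Iyer is treated as also owning Hana Iyer's interest in Clearview Trust, giving 13% + 74% = 87%.
By sibling attribution (R1), Priya Iyer is treated as also owning Hana Iyer's interest in Granite Holdings Ltd, giving 55% + 45% = 100%.
Chain via Clearview Trust (R2): 87% × 24% = 20.88% of Talon Capital LLC.
Chain via Granite Holdings Ltd (R2): 100% × 47% = 47% of Talon Capital LLC.
Aggregating (R3): 20.88% + 47% = 67.88%.

67.88%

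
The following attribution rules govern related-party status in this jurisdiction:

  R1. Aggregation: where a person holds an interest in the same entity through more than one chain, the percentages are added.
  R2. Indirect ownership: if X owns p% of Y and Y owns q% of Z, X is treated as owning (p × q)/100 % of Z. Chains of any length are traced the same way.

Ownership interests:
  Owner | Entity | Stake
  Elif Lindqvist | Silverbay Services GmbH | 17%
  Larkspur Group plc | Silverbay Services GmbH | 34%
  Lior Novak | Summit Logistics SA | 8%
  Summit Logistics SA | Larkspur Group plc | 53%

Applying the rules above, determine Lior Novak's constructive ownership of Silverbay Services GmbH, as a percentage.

1.4416%

Chain via Summit Logistics SA → Larkspur Group plc (R2): 8% × 53% × 34% = 1.4416% of Silverbay Services GmbH.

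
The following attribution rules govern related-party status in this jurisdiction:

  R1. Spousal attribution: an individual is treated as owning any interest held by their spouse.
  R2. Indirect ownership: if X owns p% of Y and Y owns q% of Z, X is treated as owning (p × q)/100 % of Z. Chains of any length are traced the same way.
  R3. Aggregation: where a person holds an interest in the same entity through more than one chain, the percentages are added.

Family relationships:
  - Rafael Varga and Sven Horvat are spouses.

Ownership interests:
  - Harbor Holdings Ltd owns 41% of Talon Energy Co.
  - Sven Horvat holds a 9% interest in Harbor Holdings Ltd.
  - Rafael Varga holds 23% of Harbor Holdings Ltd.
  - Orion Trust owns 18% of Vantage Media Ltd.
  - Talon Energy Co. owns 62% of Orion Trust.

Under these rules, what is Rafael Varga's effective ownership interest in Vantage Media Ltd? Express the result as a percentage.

1.464192%

By spousal attribution (R1), Rafael Varga is treated as also owning Sven Horvat's interest in Harbor Holdings Ltd, giving 23% + 9% = 32%.
Chain via Harbor Holdings Ltd → Talon Energy Co. → Orion Trust (R2): 32% × 41% × 62% × 18% = 1.464192% of Vantage Media Ltd.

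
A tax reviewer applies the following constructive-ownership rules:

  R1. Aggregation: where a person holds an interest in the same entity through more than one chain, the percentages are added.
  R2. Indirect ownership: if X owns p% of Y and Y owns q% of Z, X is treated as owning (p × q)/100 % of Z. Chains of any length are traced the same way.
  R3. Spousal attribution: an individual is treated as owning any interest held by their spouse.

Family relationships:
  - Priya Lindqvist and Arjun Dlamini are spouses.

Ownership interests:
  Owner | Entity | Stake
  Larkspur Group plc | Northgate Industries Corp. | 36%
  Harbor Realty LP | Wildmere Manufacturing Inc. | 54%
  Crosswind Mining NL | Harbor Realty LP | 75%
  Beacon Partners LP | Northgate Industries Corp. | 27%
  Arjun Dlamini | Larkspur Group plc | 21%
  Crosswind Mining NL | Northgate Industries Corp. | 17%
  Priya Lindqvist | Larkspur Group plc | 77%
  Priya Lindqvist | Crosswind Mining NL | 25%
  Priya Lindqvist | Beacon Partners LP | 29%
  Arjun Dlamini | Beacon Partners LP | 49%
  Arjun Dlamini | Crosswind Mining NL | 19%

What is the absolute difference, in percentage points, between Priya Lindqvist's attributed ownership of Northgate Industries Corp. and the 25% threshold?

By spousal attribution (R3), Priya Lindqvist is treated as also owning Arjun Dlamini's interest in Beacon Partners LP, giving 29% + 49% = 78%.
By spousal attribution (R3), Priya Lindqvist is treated as also owning Arjun Dlamini's interest in Crosswind Mining NL, giving 25% + 19% = 44%.
By spousal attribution (R3), Priya Lindqvist is treated as also owning Arjun Dlamini's interest in Larkspur Group plc, giving 77% + 21% = 98%.
Chain via Beacon Partners LP (R2): 78% × 27% = 21.06% of Northgate Industries Corp.
Chain via Crosswind Mining NL (R2): 44% × 17% = 7.48% of Northgate Industries Corp.
Chain via Larkspur Group plc (R2): 98% × 36% = 35.28% of Northgate Industries Corp.
Aggregating (R1): 21.06% + 7.48% + 35.28% = 63.82%.
63.82% exceeds the 25% threshold by 38.82 percentage points.

38.82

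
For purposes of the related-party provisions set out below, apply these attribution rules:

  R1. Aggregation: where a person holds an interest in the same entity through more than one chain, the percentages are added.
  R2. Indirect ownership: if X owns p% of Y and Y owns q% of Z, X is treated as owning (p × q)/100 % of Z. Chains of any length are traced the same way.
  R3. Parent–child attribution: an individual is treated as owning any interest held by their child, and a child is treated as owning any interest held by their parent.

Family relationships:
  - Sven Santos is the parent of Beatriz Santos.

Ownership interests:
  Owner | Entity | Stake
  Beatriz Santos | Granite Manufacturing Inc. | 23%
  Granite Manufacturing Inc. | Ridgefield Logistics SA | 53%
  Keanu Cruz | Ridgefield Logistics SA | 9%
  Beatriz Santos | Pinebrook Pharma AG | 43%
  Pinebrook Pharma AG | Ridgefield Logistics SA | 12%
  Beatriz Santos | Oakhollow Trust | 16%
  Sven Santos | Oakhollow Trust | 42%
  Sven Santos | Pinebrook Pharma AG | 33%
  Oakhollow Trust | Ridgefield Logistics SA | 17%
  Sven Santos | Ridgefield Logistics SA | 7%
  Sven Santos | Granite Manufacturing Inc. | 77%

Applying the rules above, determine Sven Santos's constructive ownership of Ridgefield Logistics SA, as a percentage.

By parent–child attribution (R3), Sven Santos is treated as also owning Beatriz Santos's interest in Granite Manufacturing Inc, giving 77% + 23% = 100%.
By parent–child attribution (R3), Sven Santos is treated as also owning Beatriz Santos's interest in Oakhollow Trust, giving 42% + 16% = 58%.
By parent–child attribution (R3), Sven Santos is treated as also owning Beatriz Santos's interest in Pinebrook Pharma AG, giving 33% + 43% = 76%.
Chain via Granite Manufacturing Inc. (R2): 100% × 53% = 53% of Ridgefield Logistics SA.
Chain via Oakhollow Trust (R2): 58% × 17% = 9.86% of Ridgefield Logistics SA.
Chain via Pinebrook Pharma AG (R2): 76% × 12% = 9.12% of Ridgefield Logistics SA.
Direct interest in Ridgefield Logistics SA: 7%.
Aggregating (R1): 53% + 9.86% + 9.12% + 7% = 78.98%.

78.98%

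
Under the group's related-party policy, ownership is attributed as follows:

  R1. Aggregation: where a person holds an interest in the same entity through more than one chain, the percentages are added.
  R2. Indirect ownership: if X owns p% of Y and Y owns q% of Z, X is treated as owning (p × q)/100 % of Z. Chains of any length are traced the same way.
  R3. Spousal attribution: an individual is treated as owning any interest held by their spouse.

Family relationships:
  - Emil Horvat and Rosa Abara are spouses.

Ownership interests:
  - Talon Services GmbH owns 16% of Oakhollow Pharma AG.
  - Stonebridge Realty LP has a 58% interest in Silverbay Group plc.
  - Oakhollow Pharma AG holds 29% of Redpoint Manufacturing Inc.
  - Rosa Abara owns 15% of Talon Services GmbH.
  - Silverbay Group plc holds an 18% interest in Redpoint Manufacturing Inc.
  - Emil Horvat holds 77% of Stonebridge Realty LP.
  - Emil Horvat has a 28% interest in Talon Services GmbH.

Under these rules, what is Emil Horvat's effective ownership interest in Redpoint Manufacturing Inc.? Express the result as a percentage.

10.034%

By spousal attribution (R3), Emil Horvat is treated as also owning Rosa Abara's interest in Talon Services GmbH, giving 28% + 15% = 43%.
Chain via Stonebridge Realty LP → Silverbay Group plc (R2): 77% × 58% × 18% = 8.0388% of Redpoint Manufacturing Inc.
Chain via Talon Services GmbH → Oakhollow Pharma AG (R2): 43% × 16% × 29% = 1.9952% of Redpoint Manufacturing Inc.
Aggregating (R1): 8.0388% + 1.9952% = 10.034%.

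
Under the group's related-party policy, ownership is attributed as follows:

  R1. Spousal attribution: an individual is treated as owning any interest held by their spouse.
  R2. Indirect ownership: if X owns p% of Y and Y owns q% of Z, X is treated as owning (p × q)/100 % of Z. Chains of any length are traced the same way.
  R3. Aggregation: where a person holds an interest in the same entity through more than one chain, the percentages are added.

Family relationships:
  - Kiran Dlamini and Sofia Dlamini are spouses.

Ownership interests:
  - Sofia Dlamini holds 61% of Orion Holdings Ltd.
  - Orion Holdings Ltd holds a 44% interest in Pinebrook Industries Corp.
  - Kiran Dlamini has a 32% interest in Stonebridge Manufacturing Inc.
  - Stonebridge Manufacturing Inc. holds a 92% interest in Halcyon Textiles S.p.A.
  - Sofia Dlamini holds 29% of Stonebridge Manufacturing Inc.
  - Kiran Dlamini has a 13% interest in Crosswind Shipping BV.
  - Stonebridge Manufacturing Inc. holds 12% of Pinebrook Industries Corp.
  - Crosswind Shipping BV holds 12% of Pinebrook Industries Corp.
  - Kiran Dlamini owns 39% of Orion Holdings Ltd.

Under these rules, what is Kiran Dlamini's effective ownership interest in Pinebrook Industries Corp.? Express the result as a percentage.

By spousal attribution (R1), Kiran Dlamini is treated as also owning Sofia Dlamini's interest in Orion Holdings Ltd, giving 39% + 61% = 100%.
By spousal attribution (R1), Kiran Dlamini is treated as also owning Sofia Dlamini's interest in Stonebridge Manufacturing Inc, giving 32% + 29% = 61%.
Chain via Crosswind Shipping BV (R2): 13% × 12% = 1.56% of Pinebrook Industries Corp.
Chain via Orion Holdings Ltd (R2): 100% × 44% = 44% of Pinebrook Industries Corp.
Chain via Stonebridge Manufacturing Inc. (R2): 61% × 12% = 7.32% of Pinebrook Industries Corp.
Aggregating (R3): 1.56% + 44% + 7.32% = 52.88%.

52.88%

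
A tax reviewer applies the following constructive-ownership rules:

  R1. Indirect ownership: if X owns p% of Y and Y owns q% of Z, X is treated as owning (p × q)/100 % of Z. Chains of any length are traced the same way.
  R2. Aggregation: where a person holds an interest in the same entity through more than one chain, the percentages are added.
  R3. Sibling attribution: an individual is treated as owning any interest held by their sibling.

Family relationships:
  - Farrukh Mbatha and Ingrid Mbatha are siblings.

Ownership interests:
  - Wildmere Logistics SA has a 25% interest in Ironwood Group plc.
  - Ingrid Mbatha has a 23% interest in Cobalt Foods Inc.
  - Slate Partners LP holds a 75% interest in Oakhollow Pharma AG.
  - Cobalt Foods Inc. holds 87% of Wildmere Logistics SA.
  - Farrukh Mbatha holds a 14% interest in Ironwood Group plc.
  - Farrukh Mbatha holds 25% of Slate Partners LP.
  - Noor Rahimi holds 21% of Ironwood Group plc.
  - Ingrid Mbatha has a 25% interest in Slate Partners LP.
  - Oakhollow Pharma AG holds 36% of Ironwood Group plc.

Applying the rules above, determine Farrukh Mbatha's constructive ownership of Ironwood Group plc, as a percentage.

32.5025%

By sibling attribution (R3), Farrukh Mbatha is treated as also owning Ingrid Mbatha's interest in Slate Partners LP, giving 25% + 25% = 50%.
By sibling attribution (R3), Farrukh Mbatha is treated as owning Ingrid Mbatha's 23% interest in Cobalt Foods Inc.
Chain via Slate Partners LP → Oakhollow Pharma AG (R1): 50% × 75% × 36% = 13.5% of Ironwood Group plc.
Direct interest in Ironwood Group plc: 14%.
Chain via Cobalt Foods Inc. → Wildmere Logistics SA (R1): 23% × 87% × 25% = 5.0025% of Ironwood Group plc.
Aggregating (R2): 13.5% + 14% + 5.0025% = 32.5025%.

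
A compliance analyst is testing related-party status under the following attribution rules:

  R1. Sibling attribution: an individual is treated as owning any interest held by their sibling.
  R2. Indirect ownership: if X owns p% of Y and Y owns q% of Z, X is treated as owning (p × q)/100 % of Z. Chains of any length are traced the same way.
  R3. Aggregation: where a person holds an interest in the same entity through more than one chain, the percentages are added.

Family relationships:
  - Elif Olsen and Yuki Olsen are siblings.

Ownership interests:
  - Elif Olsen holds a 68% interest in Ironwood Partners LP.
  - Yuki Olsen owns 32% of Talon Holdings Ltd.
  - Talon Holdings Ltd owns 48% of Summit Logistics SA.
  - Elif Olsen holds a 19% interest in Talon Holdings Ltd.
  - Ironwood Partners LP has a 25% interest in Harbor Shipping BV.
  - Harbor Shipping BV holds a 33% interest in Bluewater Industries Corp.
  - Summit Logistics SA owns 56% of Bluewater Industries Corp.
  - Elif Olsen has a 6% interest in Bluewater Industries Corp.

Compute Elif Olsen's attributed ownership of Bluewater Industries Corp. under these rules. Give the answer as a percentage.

25.3188%

By sibling attribution (R1), Elif Olsen is treated as also owning Yuki Olsen's interest in Talon Holdings Ltd, giving 19% + 32% = 51%.
Chain via Ironwood Partners LP → Harbor Shipping BV (R2): 68% × 25% × 33% = 5.61% of Bluewater Industries Corp.
Chain via Talon Holdings Ltd → Summit Logistics SA (R2): 51% × 48% × 56% = 13.7088% of Bluewater Industries Corp.
Direct interest in Bluewater Industries Corp: 6%.
Aggregating (R3): 5.61% + 13.7088% + 6% = 25.3188%.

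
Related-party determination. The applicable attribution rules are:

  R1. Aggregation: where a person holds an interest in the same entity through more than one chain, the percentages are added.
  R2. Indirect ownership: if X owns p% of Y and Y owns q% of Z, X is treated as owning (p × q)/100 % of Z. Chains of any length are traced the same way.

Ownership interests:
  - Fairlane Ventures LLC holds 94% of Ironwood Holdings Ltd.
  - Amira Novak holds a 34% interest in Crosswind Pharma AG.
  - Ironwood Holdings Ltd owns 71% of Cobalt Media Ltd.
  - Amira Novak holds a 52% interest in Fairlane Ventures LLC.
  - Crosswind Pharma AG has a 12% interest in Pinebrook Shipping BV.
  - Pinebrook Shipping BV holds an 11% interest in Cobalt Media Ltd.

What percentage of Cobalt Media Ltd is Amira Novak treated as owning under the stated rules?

Chain via Fairlane Ventures LLC → Ironwood Holdings Ltd (R2): 52% × 94% × 71% = 34.7048% of Cobalt Media Ltd.
Chain via Crosswind Pharma AG → Pinebrook Shipping BV (R2): 34% × 12% × 11% = 0.4488% of Cobalt Media Ltd.
Aggregating (R1): 34.7048% + 0.4488% = 35.1536%.

35.1536%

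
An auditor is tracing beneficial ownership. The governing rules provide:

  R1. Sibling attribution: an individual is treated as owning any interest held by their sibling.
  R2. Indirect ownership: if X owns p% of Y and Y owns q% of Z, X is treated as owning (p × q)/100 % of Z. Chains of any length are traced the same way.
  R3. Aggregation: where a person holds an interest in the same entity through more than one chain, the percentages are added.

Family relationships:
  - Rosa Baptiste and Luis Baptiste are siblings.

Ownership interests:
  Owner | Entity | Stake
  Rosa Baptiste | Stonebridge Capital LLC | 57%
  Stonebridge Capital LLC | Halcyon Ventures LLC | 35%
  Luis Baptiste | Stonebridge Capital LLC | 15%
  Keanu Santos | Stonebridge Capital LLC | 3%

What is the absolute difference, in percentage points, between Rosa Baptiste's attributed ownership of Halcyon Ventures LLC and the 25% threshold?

By sibling attribution (R1), Rosa Baptiste is treated as also owning Luis Baptiste's interest in Stonebridge Capital LLC, giving 57% + 15% = 72%.
Chain via Stonebridge Capital LLC (R2): 72% × 35% = 25.2% of Halcyon Ventures LLC.
25.2% exceeds the 25% threshold by 0.2 percentage points.

0.2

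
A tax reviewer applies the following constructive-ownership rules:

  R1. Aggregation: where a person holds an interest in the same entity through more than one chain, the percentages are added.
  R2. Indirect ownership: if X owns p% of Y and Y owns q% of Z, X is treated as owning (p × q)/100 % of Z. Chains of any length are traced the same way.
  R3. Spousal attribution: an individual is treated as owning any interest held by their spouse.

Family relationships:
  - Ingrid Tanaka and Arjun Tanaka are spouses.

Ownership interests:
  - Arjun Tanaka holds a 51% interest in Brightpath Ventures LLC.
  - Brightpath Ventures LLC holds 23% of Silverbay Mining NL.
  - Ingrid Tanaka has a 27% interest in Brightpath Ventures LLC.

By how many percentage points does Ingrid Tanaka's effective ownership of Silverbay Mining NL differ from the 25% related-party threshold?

7.06

By spousal attribution (R3), Ingrid Tanaka is treated as also owning Arjun Tanaka's interest in Brightpath Ventures LLC, giving 27% + 51% = 78%.
Chain via Brightpath Ventures LLC (R2): 78% × 23% = 17.94% of Silverbay Mining NL.
17.94% falls short of the 25% threshold by 7.06 percentage points.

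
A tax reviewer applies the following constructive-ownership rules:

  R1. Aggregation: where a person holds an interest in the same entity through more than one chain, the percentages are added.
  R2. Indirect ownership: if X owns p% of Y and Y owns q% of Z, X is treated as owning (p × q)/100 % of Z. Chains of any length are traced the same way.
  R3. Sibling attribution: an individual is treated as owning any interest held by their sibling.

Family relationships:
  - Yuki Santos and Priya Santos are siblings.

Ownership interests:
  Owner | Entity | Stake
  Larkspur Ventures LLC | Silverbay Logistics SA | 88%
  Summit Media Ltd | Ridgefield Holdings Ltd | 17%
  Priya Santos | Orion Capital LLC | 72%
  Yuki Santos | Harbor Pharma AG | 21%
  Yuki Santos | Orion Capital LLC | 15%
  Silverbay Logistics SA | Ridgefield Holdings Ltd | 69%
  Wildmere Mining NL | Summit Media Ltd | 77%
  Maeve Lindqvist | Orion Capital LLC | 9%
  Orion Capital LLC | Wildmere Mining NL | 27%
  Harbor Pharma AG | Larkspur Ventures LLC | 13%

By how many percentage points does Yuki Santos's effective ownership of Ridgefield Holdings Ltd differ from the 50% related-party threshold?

45.267503

By sibling attribution (R3), Yuki Santos is treated as also owning Priya Santos's interest in Orion Capital LLC, giving 15% + 72% = 87%.
Chain via Harbor Pharma AG → Larkspur Ventures LLC → Silverbay Logistics SA (R2): 21% × 13% × 88% × 69% = 1.657656% of Ridgefield Holdings Ltd.
Chain via Orion Capital LLC → Wildmere Mining NL → Summit Media Ltd (R2): 87% × 27% × 77% × 17% = 3.074841% of Ridgefield Holdings Ltd.
Aggregating (R1): 1.657656% + 3.074841% = 4.732497%.
4.732497% falls short of the 50% threshold by 45.267503 percentage points.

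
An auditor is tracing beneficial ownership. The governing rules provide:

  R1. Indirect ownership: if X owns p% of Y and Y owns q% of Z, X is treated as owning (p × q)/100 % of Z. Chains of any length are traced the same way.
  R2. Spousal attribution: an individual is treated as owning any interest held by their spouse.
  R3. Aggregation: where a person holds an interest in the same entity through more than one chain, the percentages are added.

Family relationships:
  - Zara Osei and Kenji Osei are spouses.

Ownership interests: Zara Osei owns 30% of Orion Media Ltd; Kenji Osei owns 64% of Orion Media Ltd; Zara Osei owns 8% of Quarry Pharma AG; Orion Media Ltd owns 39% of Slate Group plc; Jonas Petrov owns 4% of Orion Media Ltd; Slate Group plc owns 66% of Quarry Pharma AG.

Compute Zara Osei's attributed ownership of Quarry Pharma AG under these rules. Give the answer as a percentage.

32.1956%

By spousal attribution (R2), Zara Osei is treated as also owning Kenji Osei's interest in Orion Media Ltd, giving 30% + 64% = 94%.
Chain via Orion Media Ltd → Slate Group plc (R1): 94% × 39% × 66% = 24.1956% of Quarry Pharma AG.
Direct interest in Quarry Pharma AG: 8%.
Aggregating (R3): 24.1956% + 8% = 32.1956%.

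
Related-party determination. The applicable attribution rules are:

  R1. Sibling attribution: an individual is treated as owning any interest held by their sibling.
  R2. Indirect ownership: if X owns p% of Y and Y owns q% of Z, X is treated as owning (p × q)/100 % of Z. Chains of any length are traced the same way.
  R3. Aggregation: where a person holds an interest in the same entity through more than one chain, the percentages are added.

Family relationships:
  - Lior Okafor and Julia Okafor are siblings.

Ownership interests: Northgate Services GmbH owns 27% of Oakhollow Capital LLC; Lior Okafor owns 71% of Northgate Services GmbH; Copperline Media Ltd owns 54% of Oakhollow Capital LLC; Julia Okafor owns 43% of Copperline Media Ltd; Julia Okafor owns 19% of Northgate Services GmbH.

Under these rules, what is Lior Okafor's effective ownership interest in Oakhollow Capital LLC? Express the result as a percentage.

By sibling attribution (R1), Lior Okafor is treated as also owning Julia Okafor's interest in Northgate Services GmbH, giving 71% + 19% = 90%.
By sibling attribution (R1), Lior Okafor is treated as owning Julia Okafor's 43% interest in Copperline Media Ltd.
Chain via Northgate Services GmbH (R2): 90% × 27% = 24.3% of Oakhollow Capital LLC.
Chain via Copperline Media Ltd (R2): 43% × 54% = 23.22% of Oakhollow Capital LLC.
Aggregating (R3): 24.3% + 23.22% = 47.52%.

47.52%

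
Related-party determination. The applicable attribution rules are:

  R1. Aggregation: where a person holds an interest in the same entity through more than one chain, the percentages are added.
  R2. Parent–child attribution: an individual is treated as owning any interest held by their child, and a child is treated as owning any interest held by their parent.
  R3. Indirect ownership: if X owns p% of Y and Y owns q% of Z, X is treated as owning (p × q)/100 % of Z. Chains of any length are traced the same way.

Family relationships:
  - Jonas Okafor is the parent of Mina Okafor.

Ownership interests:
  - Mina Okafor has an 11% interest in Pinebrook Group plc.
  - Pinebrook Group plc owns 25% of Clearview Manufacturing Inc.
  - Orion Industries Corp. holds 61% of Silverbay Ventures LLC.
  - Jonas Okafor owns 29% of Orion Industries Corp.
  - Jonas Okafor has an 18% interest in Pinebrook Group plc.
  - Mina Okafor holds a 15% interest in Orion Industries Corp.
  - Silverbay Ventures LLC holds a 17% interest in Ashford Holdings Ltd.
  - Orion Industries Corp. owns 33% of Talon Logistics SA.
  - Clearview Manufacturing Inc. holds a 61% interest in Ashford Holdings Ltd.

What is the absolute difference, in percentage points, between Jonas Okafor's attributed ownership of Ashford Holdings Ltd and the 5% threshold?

By parent–child attribution (R2), Jonas Okafor is treated as also owning Mina Okafor's interest in Orion Industries Corp, giving 29% + 15% = 44%.
By parent–child attribution (R2), Jonas Okafor is treated as also owning Mina Okafor's interest in Pinebrook Group plc, giving 18% + 11% = 29%.
Chain via Orion Industries Corp. → Silverbay Ventures LLC (R3): 44% × 61% × 17% = 4.5628% of Ashford Holdings Ltd.
Chain via Pinebrook Group plc → Clearview Manufacturing Inc. (R3): 29% × 25% × 61% = 4.4225% of Ashford Holdings Ltd.
Aggregating (R1): 4.5628% + 4.4225% = 8.9853%.
8.9853% exceeds the 5% threshold by 3.9853 percentage points.

3.9853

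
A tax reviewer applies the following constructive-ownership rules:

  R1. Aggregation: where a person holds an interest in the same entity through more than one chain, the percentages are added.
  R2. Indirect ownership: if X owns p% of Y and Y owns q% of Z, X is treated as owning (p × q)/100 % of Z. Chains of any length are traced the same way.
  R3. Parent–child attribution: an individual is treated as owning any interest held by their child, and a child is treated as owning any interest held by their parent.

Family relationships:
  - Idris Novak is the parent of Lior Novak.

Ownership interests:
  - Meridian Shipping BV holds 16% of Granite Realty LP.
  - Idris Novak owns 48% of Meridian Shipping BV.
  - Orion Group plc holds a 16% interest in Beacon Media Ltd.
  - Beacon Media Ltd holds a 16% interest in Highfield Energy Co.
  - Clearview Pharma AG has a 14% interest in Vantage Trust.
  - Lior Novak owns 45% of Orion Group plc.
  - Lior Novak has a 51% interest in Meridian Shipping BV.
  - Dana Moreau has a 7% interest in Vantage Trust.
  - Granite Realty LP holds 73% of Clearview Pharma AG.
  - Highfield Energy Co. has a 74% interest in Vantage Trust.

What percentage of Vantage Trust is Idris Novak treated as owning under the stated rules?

By parent–child attribution (R3), Idris Novak is treated as also owning Lior Novak's interest in Meridian Shipping BV, giving 48% + 51% = 99%.
By parent–child attribution (R3), Idris Novak is treated as owning Lior Novak's 45% interest in Orion Group plc.
Chain via Meridian Shipping BV → Granite Realty LP → Clearview Pharma AG (R2): 99% × 16% × 73% × 14% = 1.618848% of Vantage Trust.
Chain via Orion Group plc → Beacon Media Ltd → Highfield Energy Co. (R2): 45% × 16% × 16% × 74% = 0.85248% of Vantage Trust.
Aggregating (R1): 1.618848% + 0.85248% = 2.471328%.

2.471328%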